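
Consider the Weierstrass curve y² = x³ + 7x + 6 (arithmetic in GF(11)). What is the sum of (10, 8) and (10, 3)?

The two points share x = 10 and their y-coordinates satisfy 8 + 3 ≡ 0 (mod 11), so they are inverses. Their sum is ∞.

O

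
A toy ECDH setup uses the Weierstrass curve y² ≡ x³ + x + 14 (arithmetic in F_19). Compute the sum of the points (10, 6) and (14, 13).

(4, 14)

(10, 6) + (14, 13). λ = (13 - 6)/(14 - 10) ≡ 7/4 mod 19. 4⁻¹ ≡ 5 (mod 19) since 4·5 = 20 ≡ 1, so λ ≡ 16.
  x = λ² - 10 - 14 = 256 - 24 ≡ 4; y = λ·(10 - 4) - 6 ≡ 14. → (4, 14)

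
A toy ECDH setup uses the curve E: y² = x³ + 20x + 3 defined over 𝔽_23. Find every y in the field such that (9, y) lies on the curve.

x³ + 20x + 3 = 912 ≡ 15 (mod 23).
15 is a non-residue mod 23; no y exists.

none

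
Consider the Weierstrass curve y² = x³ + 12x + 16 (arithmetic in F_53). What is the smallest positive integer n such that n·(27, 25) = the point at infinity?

2P: tangent at (27, 25): λ = (3·27² + 12)/(2·25) ≡ 26/50. 50⁻¹ ≡ 35 (mod 53), so λ ≡ 26·35 ≡ 9.
  x = λ² - 27 - 27 = 81 - 54 ≡ 27; y = λ·(27 - 27) - 25 ≡ 28. → (27, 28)
3P: (27, 28) + (27, 25): same x and y₁ ≡ -y₂, so the sum is the point at infinity.
3P = the point at infinity, so the order is 3.

3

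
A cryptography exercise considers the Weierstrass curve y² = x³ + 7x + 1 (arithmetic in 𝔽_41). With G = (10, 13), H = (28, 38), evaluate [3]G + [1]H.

First 3G:
Repeated addition: build up to 3G.
2G: tangent at (10, 13): λ = (3·10² + 7)/(2·13) ≡ 20/26. 26⁻¹ ≡ 30 (mod 41) since 26·30 = 780 ≡ 1, so λ ≡ 20·30 ≡ 26.
  x = λ² - 10 - 10 = 676 - 20 ≡ 0; y = λ·(10 - 0) - 13 ≡ 1. → (0, 1)
3G: (0, 1) + (10, 13). λ = (13 - 1)/(10 - 0) ≡ 12/10 mod 41. 10⁻¹ ≡ 37 (mod 41), so λ ≡ 34.
  x = λ² - 0 - 10 = 1156 - 10 ≡ 39; y = λ·(0 - 39) - 1 ≡ 26. → (39, 26)
3G = (39, 26).
Finally 3G + H:
(39, 26) + (28, 38). λ = (38 - 26)/(28 - 39) ≡ 12/30 mod 41. 30⁻¹ ≡ 26 (mod 41), so λ ≡ 25.
  x = λ² - 39 - 28 = 625 - 67 ≡ 25; y = λ·(39 - 25) - 26 ≡ 37. → (25, 37)

(25, 37)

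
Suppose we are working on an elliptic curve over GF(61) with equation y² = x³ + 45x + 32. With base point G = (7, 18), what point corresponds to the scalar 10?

Double-and-add on 10 = (1010)₂. Start with G = (7, 18) for the leading 1-bit.
double: tangent at (7, 18): λ = (3·7² + 45)/(2·18) ≡ 9/36. 36⁻¹ ≡ 39 (mod 61) since 36·39 = 1404 ≡ 1, so λ ≡ 9·39 ≡ 46.
  x = λ² - 7 - 7 = 2116 - 14 ≡ 28; y = λ·(7 - 28) - 18 ≡ 53. → (28, 53)
double: tangent at (28, 53): λ = (3·28² + 45)/(2·53) ≡ 18/45. 45⁻¹ ≡ 19 (mod 61), so λ ≡ 18·19 ≡ 37.
  x = λ² - 28 - 28 = 1369 - 56 ≡ 32; y = λ·(28 - 32) - 53 ≡ 43. → (32, 43)
add G: (32, 43) + (7, 18). λ = (18 - 43)/(7 - 32) ≡ 36/36 mod 61. 36⁻¹ ≡ 39 (mod 61) since 36·39 = 1404 ≡ 1, so λ ≡ 1.
  x = λ² - 32 - 7 = 1 - 39 ≡ 23; y = λ·(32 - 23) - 43 ≡ 27. → (23, 27)
double: tangent at (23, 27): λ = (3·23² + 45)/(2·27) ≡ 46/54. 54⁻¹ ≡ 26 (mod 61), so λ ≡ 46·26 ≡ 37.
  x = λ² - 23 - 23 = 1369 - 46 ≡ 42; y = λ·(23 - 42) - 27 ≡ 2. → (42, 2)

(42, 2)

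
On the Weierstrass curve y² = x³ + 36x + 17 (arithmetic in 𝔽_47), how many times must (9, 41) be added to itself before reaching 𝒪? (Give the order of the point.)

7

2P: tangent at (9, 41): λ = (3·9² + 36)/(2·41) ≡ 44/35. 35⁻¹ ≡ 43 (mod 47) since 35·43 = 1505 ≡ 1, so λ ≡ 44·43 ≡ 12.
  x = λ² - 9 - 9 = 144 - 18 ≡ 32; y = λ·(9 - 32) - 41 ≡ 12. → (32, 12)
3P: (32, 12) + (9, 41). λ = (41 - 12)/(9 - 32) ≡ 29/24 mod 47. 24⁻¹ ≡ 2 (mod 47) since 24·2 = 48 ≡ 1, so λ ≡ 11.
  x = λ² - 32 - 9 = 121 - 41 ≡ 33; y = λ·(32 - 33) - 12 ≡ 24. → (33, 24)
4P: (33, 24) + (9, 41). λ = (41 - 24)/(9 - 33) ≡ 17/23 mod 47. 23⁻¹ ≡ 45 (mod 47), so λ ≡ 13.
  x = λ² - 33 - 9 = 169 - 42 ≡ 33; y = λ·(33 - 33) - 24 ≡ 23. → (33, 23)
5P: (33, 23) + (9, 41). λ = (41 - 23)/(9 - 33) ≡ 18/23 mod 47. 23⁻¹ ≡ 45 (mod 47), so λ ≡ 11.
  x = λ² - 33 - 9 = 121 - 42 ≡ 32; y = λ·(33 - 32) - 23 ≡ 35. → (32, 35)
6P: (32, 35) + (9, 41). λ = (41 - 35)/(9 - 32) ≡ 6/24 mod 47. 24⁻¹ ≡ 2 (mod 47), so λ ≡ 12.
  x = λ² - 32 - 9 = 144 - 41 ≡ 9; y = λ·(32 - 9) - 35 ≡ 6. → (9, 6)
7P: (9, 6) + (9, 41): same x and y₁ ≡ -y₂, so the sum is 𝒪.
7P = 𝒪, so the order is 7.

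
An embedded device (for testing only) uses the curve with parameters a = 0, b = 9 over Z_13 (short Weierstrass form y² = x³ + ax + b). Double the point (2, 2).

(5, 2)

tangent at (2, 2): λ = (3·2² + 0)/(2·2) ≡ 12/4. 4⁻¹ ≡ 10 (mod 13), so λ ≡ 12·10 ≡ 3.
  x = λ² - 2 - 2 = 9 - 4 ≡ 5; y = λ·(2 - 5) - 2 ≡ 2. → (5, 2)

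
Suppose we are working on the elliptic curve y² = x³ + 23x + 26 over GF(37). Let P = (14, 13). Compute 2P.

(34, 35)

tangent at (14, 13): λ = (3·14² + 23)/(2·13) ≡ 19/26. 26⁻¹ ≡ 10 (mod 37), so λ ≡ 19·10 ≡ 5.
  x = λ² - 14 - 14 = 25 - 28 ≡ 34; y = λ·(14 - 34) - 13 ≡ 35. → (34, 35)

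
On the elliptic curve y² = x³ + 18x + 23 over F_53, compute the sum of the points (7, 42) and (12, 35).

(19, 49)

(7, 42) + (12, 35). λ = (35 - 42)/(12 - 7) ≡ 46/5 mod 53. 5⁻¹ ≡ 32 (mod 53), so λ ≡ 41.
  x = λ² - 7 - 12 = 1681 - 19 ≡ 19; y = λ·(7 - 19) - 42 ≡ 49. → (19, 49)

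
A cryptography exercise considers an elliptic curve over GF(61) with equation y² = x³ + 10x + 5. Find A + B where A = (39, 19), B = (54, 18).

(45, 18)

(39, 19) + (54, 18). λ = (18 - 19)/(54 - 39) ≡ 60/15 mod 61. 15⁻¹ ≡ 57 (mod 61) since 15·57 = 855 ≡ 1, so λ ≡ 4.
  x = λ² - 39 - 54 = 16 - 93 ≡ 45; y = λ·(39 - 45) - 19 ≡ 18. → (45, 18)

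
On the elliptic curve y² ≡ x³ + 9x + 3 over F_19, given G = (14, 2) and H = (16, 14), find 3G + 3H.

(16, 5)

First 3G:
Repeated addition: build up to 3G.
2G: tangent at (14, 2): λ = (3·14² + 9)/(2·2) ≡ 8/4. 4⁻¹ ≡ 5 (mod 19), so λ ≡ 8·5 ≡ 2.
  x = λ² - 14 - 14 = 4 - 28 ≡ 14; y = λ·(14 - 14) - 2 ≡ 17. → (14, 17)
3G: (14, 17) + (14, 2): same x and y₁ ≡ -y₂, so the sum is the point at infinity.
3G = the point at infinity.
Next 3H:
Repeated addition: build up to 3H.
2H: tangent at (16, 14): λ = (3·16² + 9)/(2·14) ≡ 17/9. 9⁻¹ ≡ 17 (mod 19) since 9·17 = 153 ≡ 1, so λ ≡ 17·17 ≡ 4.
  x = λ² - 16 - 16 = 16 - 32 ≡ 3; y = λ·(16 - 3) - 14 ≡ 0. → (3, 0)
3H: (3, 0) + (16, 14). λ = (14 - 0)/(16 - 3) ≡ 14/13 mod 19. 13⁻¹ ≡ 3 (mod 19) since 13·3 = 39 ≡ 1, so λ ≡ 4.
  x = λ² - 3 - 16 = 16 - 19 ≡ 16; y = λ·(3 - 16) - 0 ≡ 5. → (16, 5)
3H = (16, 5).
Finally 3G + 3H:
the point at infinity + (16, 5) = (16, 5) (identity).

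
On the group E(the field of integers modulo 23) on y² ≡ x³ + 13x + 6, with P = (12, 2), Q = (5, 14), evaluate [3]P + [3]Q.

First 3P:
Repeated addition: build up to 3P.
2P: tangent at (12, 2): λ = (3·12² + 13)/(2·2) ≡ 8/4. 4⁻¹ ≡ 6 (mod 23), so λ ≡ 8·6 ≡ 2.
  x = λ² - 12 - 12 = 4 - 24 ≡ 3; y = λ·(12 - 3) - 2 ≡ 16. → (3, 16)
3P: (3, 16) + (12, 2). λ = (2 - 16)/(12 - 3) ≡ 9/9 mod 23. 9⁻¹ ≡ 18 (mod 23), so λ ≡ 1.
  x = λ² - 3 - 12 = 1 - 15 ≡ 9; y = λ·(3 - 9) - 16 ≡ 1. → (9, 1)
3P = (9, 1).
Next 3Q:
Repeated addition: build up to 3Q.
2Q: tangent at (5, 14): λ = (3·5² + 13)/(2·14) ≡ 19/5. 5⁻¹ ≡ 14 (mod 23) since 5·14 = 70 ≡ 1, so λ ≡ 19·14 ≡ 13.
  x = λ² - 5 - 5 = 169 - 10 ≡ 21; y = λ·(5 - 21) - 14 ≡ 8. → (21, 8)
3Q: (21, 8) + (5, 14). λ = (14 - 8)/(5 - 21) ≡ 6/7 mod 23. 7⁻¹ ≡ 10 (mod 23), so λ ≡ 14.
  x = λ² - 21 - 5 = 196 - 26 ≡ 9; y = λ·(21 - 9) - 8 ≡ 22. → (9, 22)
3Q = (9, 22).
Finally 3P + 3Q:
(9, 1) + (9, 22): same x and y₁ ≡ -y₂, so the sum is 𝒪.

O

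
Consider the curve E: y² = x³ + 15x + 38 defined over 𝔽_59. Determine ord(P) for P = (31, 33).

4

2P: tangent at (31, 33): λ = (3·31² + 15)/(2·33) ≡ 7/7. 7⁻¹ ≡ 17 (mod 59), so λ ≡ 7·17 ≡ 1.
  x = λ² - 31 - 31 = 1 - 62 ≡ 57; y = λ·(31 - 57) - 33 ≡ 0. → (57, 0)
3P: (57, 0) + (31, 33). λ = (33 - 0)/(31 - 57) ≡ 33/33 mod 59. 33⁻¹ ≡ 34 (mod 59) since 33·34 = 1122 ≡ 1, so λ ≡ 1.
  x = λ² - 57 - 31 = 1 - 88 ≡ 31; y = λ·(57 - 31) - 0 ≡ 26. → (31, 26)
4P: (31, 26) + (31, 33): same x and y₁ ≡ -y₂, so the sum is O.
4P = O, so the order is 4.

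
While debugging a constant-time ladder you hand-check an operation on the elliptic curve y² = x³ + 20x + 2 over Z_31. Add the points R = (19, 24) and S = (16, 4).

(6, 11)

(19, 24) + (16, 4). λ = (4 - 24)/(16 - 19) ≡ 11/28 mod 31. 28⁻¹ ≡ 10 (mod 31), so λ ≡ 17.
  x = λ² - 19 - 16 = 289 - 35 ≡ 6; y = λ·(19 - 6) - 24 ≡ 11. → (6, 11)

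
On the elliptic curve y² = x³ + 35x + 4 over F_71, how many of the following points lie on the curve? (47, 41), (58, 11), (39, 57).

(47, 41): 41² ≡ 48, rhs ≡ 37 → off.
(58, 11): 11² ≡ 50, rhs ≡ 50 → on.
(39, 57): 57² ≡ 54, rhs ≡ 54 → on.

2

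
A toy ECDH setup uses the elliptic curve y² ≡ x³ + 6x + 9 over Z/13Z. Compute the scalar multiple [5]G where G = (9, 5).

Repeated addition: build up to 5G.
2G: tangent at (9, 5): λ = (3·9² + 6)/(2·5) ≡ 2/10. 10⁻¹ ≡ 4 (mod 13), so λ ≡ 2·4 ≡ 8.
  x = λ² - 9 - 9 = 64 - 18 ≡ 7; y = λ·(9 - 7) - 5 ≡ 11. → (7, 11)
3G: (7, 11) + (9, 5). λ = (5 - 11)/(9 - 7) ≡ 7/2 mod 13. 2⁻¹ ≡ 7 (mod 13), so λ ≡ 10.
  x = λ² - 7 - 9 = 100 - 16 ≡ 6; y = λ·(7 - 6) - 11 ≡ 12. → (6, 12)
4G: (6, 12) + (9, 5). λ = (5 - 12)/(9 - 6) ≡ 6/3 mod 13. 3⁻¹ ≡ 9 (mod 13) since 3·9 = 27 ≡ 1, so λ ≡ 2.
  x = λ² - 6 - 9 = 4 - 15 ≡ 2; y = λ·(6 - 2) - 12 ≡ 9. → (2, 9)
5G: (2, 9) + (9, 5). λ = (5 - 9)/(9 - 2) ≡ 9/7 mod 13. 7⁻¹ ≡ 2 (mod 13), so λ ≡ 5.
  x = λ² - 2 - 9 = 25 - 11 ≡ 1; y = λ·(2 - 1) - 9 ≡ 9. → (1, 9)

(1, 9)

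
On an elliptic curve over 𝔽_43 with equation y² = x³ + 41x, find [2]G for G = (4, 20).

(36, 12)

tangent at (4, 20): λ = (3·4² + 41)/(2·20) ≡ 3/40. 40⁻¹ ≡ 14 (mod 43), so λ ≡ 3·14 ≡ 42.
  x = λ² - 4 - 4 = 1764 - 8 ≡ 36; y = λ·(4 - 36) - 20 ≡ 12. → (36, 12)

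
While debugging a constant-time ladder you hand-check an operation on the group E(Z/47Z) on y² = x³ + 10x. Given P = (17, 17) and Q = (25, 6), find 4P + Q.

First 4P:
Double-and-add on 4 = (100)₂. Start with P = (17, 17) for the leading 1-bit.
double: tangent at (17, 17): λ = (3·17² + 10)/(2·17) ≡ 31/34. 34⁻¹ ≡ 18 (mod 47), so λ ≡ 31·18 ≡ 41.
  x = λ² - 17 - 17 = 1681 - 34 ≡ 2; y = λ·(17 - 2) - 17 ≡ 34. → (2, 34)
double: tangent at (2, 34): λ = (3·2² + 10)/(2·34) ≡ 22/21. 21⁻¹ ≡ 9 (mod 47) since 21·9 = 189 ≡ 1, so λ ≡ 22·9 ≡ 10.
  x = λ² - 2 - 2 = 100 - 4 ≡ 2; y = λ·(2 - 2) - 34 ≡ 13. → (2, 13)
4P = (2, 13).
Finally 4P + Q:
(2, 13) + (25, 6). λ = (6 - 13)/(25 - 2) ≡ 40/23 mod 47. 23⁻¹ ≡ 45 (mod 47) since 23·45 = 1035 ≡ 1, so λ ≡ 14.
  x = λ² - 2 - 25 = 196 - 27 ≡ 28; y = λ·(2 - 28) - 13 ≡ 46. → (28, 46)

(28, 46)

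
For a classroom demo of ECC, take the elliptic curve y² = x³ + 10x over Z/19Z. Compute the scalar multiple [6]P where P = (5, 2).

(4, 3)

Repeated addition: build up to 6P.
2P: tangent at (5, 2): λ = (3·5² + 10)/(2·2) ≡ 9/4. 4⁻¹ ≡ 5 (mod 19), so λ ≡ 9·5 ≡ 7.
  x = λ² - 5 - 5 = 49 - 10 ≡ 1; y = λ·(5 - 1) - 2 ≡ 7. → (1, 7)
3P: (1, 7) + (5, 2). λ = (2 - 7)/(5 - 1) ≡ 14/4 mod 19. 4⁻¹ ≡ 5 (mod 19) since 4·5 = 20 ≡ 1, so λ ≡ 13.
  x = λ² - 1 - 5 = 169 - 6 ≡ 11; y = λ·(1 - 11) - 7 ≡ 15. → (11, 15)
4P: (11, 15) + (5, 2). λ = (2 - 15)/(5 - 11) ≡ 6/13 mod 19. 13⁻¹ ≡ 3 (mod 19) since 13·3 = 39 ≡ 1, so λ ≡ 18.
  x = λ² - 11 - 5 = 324 - 16 ≡ 4; y = λ·(11 - 4) - 15 ≡ 16. → (4, 16)
5P: (4, 16) + (5, 2). λ = (2 - 16)/(5 - 4) ≡ 5/1 mod 19. 1⁻¹ ≡ 1 (mod 19) since 1·1 = 1 ≡ 1, so λ ≡ 5.
  x = λ² - 4 - 5 = 25 - 9 ≡ 16; y = λ·(4 - 16) - 16 ≡ 0. → (16, 0)
6P: (16, 0) + (5, 2). λ = (2 - 0)/(5 - 16) ≡ 2/8 mod 19. 8⁻¹ ≡ 12 (mod 19), so λ ≡ 5.
  x = λ² - 16 - 5 = 25 - 21 ≡ 4; y = λ·(16 - 4) - 0 ≡ 3. → (4, 3)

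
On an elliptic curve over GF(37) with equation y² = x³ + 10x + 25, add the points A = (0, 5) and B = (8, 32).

(0, 5) + (8, 32). λ = (32 - 5)/(8 - 0) ≡ 27/8 mod 37. 8⁻¹ ≡ 14 (mod 37) since 8·14 = 112 ≡ 1, so λ ≡ 8.
  x = λ² - 0 - 8 = 64 - 8 ≡ 19; y = λ·(0 - 19) - 5 ≡ 28. → (19, 28)

(19, 28)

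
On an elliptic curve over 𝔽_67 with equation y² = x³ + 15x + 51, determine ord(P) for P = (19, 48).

2P: tangent at (19, 48): λ = (3·19² + 15)/(2·48) ≡ 26/29. 29⁻¹ ≡ 37 (mod 67), so λ ≡ 26·37 ≡ 24.
  x = λ² - 19 - 19 = 576 - 38 ≡ 2; y = λ·(19 - 2) - 48 ≡ 25. → (2, 25)
3P: (2, 25) + (19, 48). λ = (48 - 25)/(19 - 2) ≡ 23/17 mod 67. 17⁻¹ ≡ 4 (mod 67), so λ ≡ 25.
  x = λ² - 2 - 19 = 625 - 21 ≡ 1; y = λ·(2 - 1) - 25 ≡ 0. → (1, 0)
4P: (1, 0) + (19, 48). λ = (48 - 0)/(19 - 1) ≡ 48/18 mod 67. 18⁻¹ ≡ 41 (mod 67), so λ ≡ 25.
  x = λ² - 1 - 19 = 625 - 20 ≡ 2; y = λ·(1 - 2) - 0 ≡ 42. → (2, 42)
5P: (2, 42) + (19, 48). λ = (48 - 42)/(19 - 2) ≡ 6/17 mod 67. 17⁻¹ ≡ 4 (mod 67) since 17·4 = 68 ≡ 1, so λ ≡ 24.
  x = λ² - 2 - 19 = 576 - 21 ≡ 19; y = λ·(2 - 19) - 42 ≡ 19. → (19, 19)
6P: (19, 19) + (19, 48): same x and y₁ ≡ -y₂, so the sum is ∞.
6P = ∞, so the order is 6.

6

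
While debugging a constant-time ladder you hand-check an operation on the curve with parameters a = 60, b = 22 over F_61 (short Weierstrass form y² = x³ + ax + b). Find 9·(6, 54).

(10, 55)

Write G = (6, 54).
Repeated addition: build up to 9G.
2G: tangent at (6, 54): λ = (3·6² + 60)/(2·54) ≡ 46/47. 47⁻¹ ≡ 13 (mod 61), so λ ≡ 46·13 ≡ 49.
  x = λ² - 6 - 6 = 2401 - 12 ≡ 10; y = λ·(6 - 10) - 54 ≡ 55. → (10, 55)
3G: (10, 55) + (6, 54). λ = (54 - 55)/(6 - 10) ≡ 60/57 mod 61. 57⁻¹ ≡ 15 (mod 61) since 57·15 = 855 ≡ 1, so λ ≡ 46.
  x = λ² - 10 - 6 = 2116 - 16 ≡ 26; y = λ·(10 - 26) - 55 ≡ 2. → (26, 2)
4G: (26, 2) + (6, 54). λ = (54 - 2)/(6 - 26) ≡ 52/41 mod 61. 41⁻¹ ≡ 3 (mod 61), so λ ≡ 34.
  x = λ² - 26 - 6 = 1156 - 32 ≡ 26; y = λ·(26 - 26) - 2 ≡ 59. → (26, 59)
5G: (26, 59) + (6, 54). λ = (54 - 59)/(6 - 26) ≡ 56/41 mod 61. 41⁻¹ ≡ 3 (mod 61), so λ ≡ 46.
  x = λ² - 26 - 6 = 2116 - 32 ≡ 10; y = λ·(26 - 10) - 59 ≡ 6. → (10, 6)
6G: (10, 6) + (6, 54). λ = (54 - 6)/(6 - 10) ≡ 48/57 mod 61. 57⁻¹ ≡ 15 (mod 61) since 57·15 = 855 ≡ 1, so λ ≡ 49.
  x = λ² - 10 - 6 = 2401 - 16 ≡ 6; y = λ·(10 - 6) - 6 ≡ 7. → (6, 7)
7G: (6, 7) + (6, 54): same x and y₁ ≡ -y₂, so the sum is O.
8G: O + (6, 54) = (6, 54) (identity).
9G: tangent at (6, 54): λ = (3·6² + 60)/(2·54) ≡ 46/47. 47⁻¹ ≡ 13 (mod 61), so λ ≡ 46·13 ≡ 49.
  x = λ² - 6 - 6 = 2401 - 12 ≡ 10; y = λ·(6 - 10) - 54 ≡ 55. → (10, 55)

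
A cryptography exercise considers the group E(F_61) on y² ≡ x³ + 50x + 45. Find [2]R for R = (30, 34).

(4, 2)

tangent at (30, 34): λ = (3·30² + 50)/(2·34) ≡ 5/7. 7⁻¹ ≡ 35 (mod 61) since 7·35 = 245 ≡ 1, so λ ≡ 5·35 ≡ 53.
  x = λ² - 30 - 30 = 2809 - 60 ≡ 4; y = λ·(30 - 4) - 34 ≡ 2. → (4, 2)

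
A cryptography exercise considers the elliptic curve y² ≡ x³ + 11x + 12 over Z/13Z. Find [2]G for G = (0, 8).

(12, 0)

tangent at (0, 8): λ = (3·0² + 11)/(2·8) ≡ 11/3. 3⁻¹ ≡ 9 (mod 13), so λ ≡ 11·9 ≡ 8.
  x = λ² - 0 - 0 = 64 - 0 ≡ 12; y = λ·(0 - 12) - 8 ≡ 0. → (12, 0)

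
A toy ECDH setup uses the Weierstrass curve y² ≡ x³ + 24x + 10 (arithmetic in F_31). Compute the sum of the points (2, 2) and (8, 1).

(2, 2) + (8, 1). λ = (1 - 2)/(8 - 2) ≡ 30/6 mod 31. 6⁻¹ ≡ 26 (mod 31), so λ ≡ 5.
  x = λ² - 2 - 8 = 25 - 10 ≡ 15; y = λ·(2 - 15) - 2 ≡ 26. → (15, 26)

(15, 26)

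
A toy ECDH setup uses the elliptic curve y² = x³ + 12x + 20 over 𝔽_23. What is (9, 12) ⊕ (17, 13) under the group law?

(6, 20)

(9, 12) + (17, 13). λ = (13 - 12)/(17 - 9) ≡ 1/8 mod 23. 8⁻¹ ≡ 3 (mod 23) since 8·3 = 24 ≡ 1, so λ ≡ 3.
  x = λ² - 9 - 17 = 9 - 26 ≡ 6; y = λ·(9 - 6) - 12 ≡ 20. → (6, 20)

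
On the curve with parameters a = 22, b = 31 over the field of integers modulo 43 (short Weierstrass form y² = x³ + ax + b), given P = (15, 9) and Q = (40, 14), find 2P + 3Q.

(19, 27)

First 2P:
Repeated addition: build up to 2P.
2P: tangent at (15, 9): λ = (3·15² + 22)/(2·9) ≡ 9/18. 18⁻¹ ≡ 12 (mod 43), so λ ≡ 9·12 ≡ 22.
  x = λ² - 15 - 15 = 484 - 30 ≡ 24; y = λ·(15 - 24) - 9 ≡ 8. → (24, 8)
2P = (24, 8).
Next 3Q:
Repeated addition: build up to 3Q.
2Q: tangent at (40, 14): λ = (3·40² + 22)/(2·14) ≡ 6/28. 28⁻¹ ≡ 20 (mod 43), so λ ≡ 6·20 ≡ 34.
  x = λ² - 40 - 40 = 1156 - 80 ≡ 1; y = λ·(40 - 1) - 14 ≡ 22. → (1, 22)
3Q: (1, 22) + (40, 14). λ = (14 - 22)/(40 - 1) ≡ 35/39 mod 43. 39⁻¹ ≡ 32 (mod 43), so λ ≡ 2.
  x = λ² - 1 - 40 = 4 - 41 ≡ 6; y = λ·(1 - 6) - 22 ≡ 11. → (6, 11)
3Q = (6, 11).
Finally 2P + 3Q:
(24, 8) + (6, 11). λ = (11 - 8)/(6 - 24) ≡ 3/25 mod 43. 25⁻¹ ≡ 31 (mod 43), so λ ≡ 7.
  x = λ² - 24 - 6 = 49 - 30 ≡ 19; y = λ·(24 - 19) - 8 ≡ 27. → (19, 27)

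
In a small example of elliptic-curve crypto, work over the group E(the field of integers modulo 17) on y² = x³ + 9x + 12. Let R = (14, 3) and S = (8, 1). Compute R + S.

(14, 3) + (8, 1). λ = (1 - 3)/(8 - 14) ≡ 15/11 mod 17. 11⁻¹ ≡ 14 (mod 17) since 11·14 = 154 ≡ 1, so λ ≡ 6.
  x = λ² - 14 - 8 = 36 - 22 ≡ 14; y = λ·(14 - 14) - 3 ≡ 14. → (14, 14)

(14, 14)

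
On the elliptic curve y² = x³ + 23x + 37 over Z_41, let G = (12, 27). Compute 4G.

Double-and-add on 4 = (100)₂. Start with G = (12, 27) for the leading 1-bit.
double: tangent at (12, 27): λ = (3·12² + 23)/(2·27) ≡ 4/13. 13⁻¹ ≡ 19 (mod 41), so λ ≡ 4·19 ≡ 35.
  x = λ² - 12 - 12 = 1225 - 24 ≡ 12; y = λ·(12 - 12) - 27 ≡ 14. → (12, 14)
double: tangent at (12, 14): λ = (3·12² + 23)/(2·14) ≡ 4/28. 28⁻¹ ≡ 22 (mod 41), so λ ≡ 4·22 ≡ 6.
  x = λ² - 12 - 12 = 36 - 24 ≡ 12; y = λ·(12 - 12) - 14 ≡ 27. → (12, 27)

(12, 27)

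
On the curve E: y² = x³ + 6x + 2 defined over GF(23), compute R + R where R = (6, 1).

tangent at (6, 1): λ = (3·6² + 6)/(2·1) ≡ 22/2. 2⁻¹ ≡ 12 (mod 23), so λ ≡ 22·12 ≡ 11.
  x = λ² - 6 - 6 = 121 - 12 ≡ 17; y = λ·(6 - 17) - 1 ≡ 16. → (17, 16)

(17, 16)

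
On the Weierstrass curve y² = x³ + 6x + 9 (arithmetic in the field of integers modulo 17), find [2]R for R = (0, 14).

tangent at (0, 14): λ = (3·0² + 6)/(2·14) ≡ 6/11. 11⁻¹ ≡ 14 (mod 17), so λ ≡ 6·14 ≡ 16.
  x = λ² - 0 - 0 = 256 - 0 ≡ 1; y = λ·(0 - 1) - 14 ≡ 4. → (1, 4)

(1, 4)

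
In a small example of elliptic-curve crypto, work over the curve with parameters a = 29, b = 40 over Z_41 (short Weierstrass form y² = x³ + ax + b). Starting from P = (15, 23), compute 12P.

Repeated addition: build up to 12P.
2P: tangent at (15, 23): λ = (3·15² + 29)/(2·23) ≡ 7/5. 5⁻¹ ≡ 33 (mod 41), so λ ≡ 7·33 ≡ 26.
  x = λ² - 15 - 15 = 676 - 30 ≡ 31; y = λ·(15 - 31) - 23 ≡ 12. → (31, 12)
3P: (31, 12) + (15, 23). λ = (23 - 12)/(15 - 31) ≡ 11/25 mod 41. 25⁻¹ ≡ 23 (mod 41), so λ ≡ 7.
  x = λ² - 31 - 15 = 49 - 46 ≡ 3; y = λ·(31 - 3) - 12 ≡ 20. → (3, 20)
4P: (3, 20) + (15, 23). λ = (23 - 20)/(15 - 3) ≡ 3/12 mod 41. 12⁻¹ ≡ 24 (mod 41), so λ ≡ 31.
  x = λ² - 3 - 15 = 961 - 18 ≡ 0; y = λ·(3 - 0) - 20 ≡ 32. → (0, 32)
5P: (0, 32) + (15, 23). λ = (23 - 32)/(15 - 0) ≡ 32/15 mod 41. 15⁻¹ ≡ 11 (mod 41), so λ ≡ 24.
  x = λ² - 0 - 15 = 576 - 15 ≡ 28; y = λ·(0 - 28) - 32 ≡ 34. → (28, 34)
6P: (28, 34) + (15, 23). λ = (23 - 34)/(15 - 28) ≡ 30/28 mod 41. 28⁻¹ ≡ 22 (mod 41), so λ ≡ 4.
  x = λ² - 28 - 15 = 16 - 43 ≡ 14; y = λ·(28 - 14) - 34 ≡ 22. → (14, 22)
7P: (14, 22) + (15, 23). λ = (23 - 22)/(15 - 14) ≡ 1/1 mod 41. 1⁻¹ ≡ 1 (mod 41), so λ ≡ 1.
  x = λ² - 14 - 15 = 1 - 29 ≡ 13; y = λ·(14 - 13) - 22 ≡ 20. → (13, 20)
8P: (13, 20) + (15, 23). λ = (23 - 20)/(15 - 13) ≡ 3/2 mod 41. 2⁻¹ ≡ 21 (mod 41), so λ ≡ 22.
  x = λ² - 13 - 15 = 484 - 28 ≡ 5; y = λ·(13 - 5) - 20 ≡ 33. → (5, 33)
9P: (5, 33) + (15, 23). λ = (23 - 33)/(15 - 5) ≡ 31/10 mod 41. 10⁻¹ ≡ 37 (mod 41) since 10·37 = 370 ≡ 1, so λ ≡ 40.
  x = λ² - 5 - 15 = 1600 - 20 ≡ 22; y = λ·(5 - 22) - 33 ≡ 25. → (22, 25)
10P: (22, 25) + (15, 23). λ = (23 - 25)/(15 - 22) ≡ 39/34 mod 41. 34⁻¹ ≡ 35 (mod 41) since 34·35 = 1190 ≡ 1, so λ ≡ 12.
  x = λ² - 22 - 15 = 144 - 37 ≡ 25; y = λ·(22 - 25) - 25 ≡ 21. → (25, 21)
11P: (25, 21) + (15, 23). λ = (23 - 21)/(15 - 25) ≡ 2/31 mod 41. 31⁻¹ ≡ 4 (mod 41), so λ ≡ 8.
  x = λ² - 25 - 15 = 64 - 40 ≡ 24; y = λ·(25 - 24) - 21 ≡ 28. → (24, 28)
12P: (24, 28) + (15, 23). λ = (23 - 28)/(15 - 24) ≡ 36/32 mod 41. 32⁻¹ ≡ 9 (mod 41), so λ ≡ 37.
  x = λ² - 24 - 15 = 1369 - 39 ≡ 18; y = λ·(24 - 18) - 28 ≡ 30. → (18, 30)

(18, 30)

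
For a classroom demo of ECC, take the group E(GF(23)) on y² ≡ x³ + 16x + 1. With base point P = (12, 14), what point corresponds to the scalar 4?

(12, 9)

Double-and-add on 4 = (100)₂. Start with P = (12, 14) for the leading 1-bit.
double: tangent at (12, 14): λ = (3·12² + 16)/(2·14) ≡ 11/5. 5⁻¹ ≡ 14 (mod 23), so λ ≡ 11·14 ≡ 16.
  x = λ² - 12 - 12 = 256 - 24 ≡ 2; y = λ·(12 - 2) - 14 ≡ 8. → (2, 8)
double: tangent at (2, 8): λ = (3·2² + 16)/(2·8) ≡ 5/16. 16⁻¹ ≡ 13 (mod 23), so λ ≡ 5·13 ≡ 19.
  x = λ² - 2 - 2 = 361 - 4 ≡ 12; y = λ·(2 - 12) - 8 ≡ 9. → (12, 9)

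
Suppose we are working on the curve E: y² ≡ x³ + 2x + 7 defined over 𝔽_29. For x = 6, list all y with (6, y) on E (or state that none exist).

none

x³ + 2x + 7 = 235 ≡ 3 (mod 29).
3 is a non-residue mod 29; no y exists.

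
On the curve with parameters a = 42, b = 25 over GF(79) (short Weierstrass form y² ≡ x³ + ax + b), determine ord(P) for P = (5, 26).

5

2P: tangent at (5, 26): λ = (3·5² + 42)/(2·26) ≡ 38/52. 52⁻¹ ≡ 38 (mod 79), so λ ≡ 38·38 ≡ 22.
  x = λ² - 5 - 5 = 484 - 10 ≡ 0; y = λ·(5 - 0) - 26 ≡ 5. → (0, 5)
3P: (0, 5) + (5, 26). λ = (26 - 5)/(5 - 0) ≡ 21/5 mod 79. 5⁻¹ ≡ 16 (mod 79) since 5·16 = 80 ≡ 1, so λ ≡ 20.
  x = λ² - 0 - 5 = 400 - 5 ≡ 0; y = λ·(0 - 0) - 5 ≡ 74. → (0, 74)
4P: (0, 74) + (5, 26). λ = (26 - 74)/(5 - 0) ≡ 31/5 mod 79. 5⁻¹ ≡ 16 (mod 79), so λ ≡ 22.
  x = λ² - 0 - 5 = 484 - 5 ≡ 5; y = λ·(0 - 5) - 74 ≡ 53. → (5, 53)
5P: (5, 53) + (5, 26): same x and y₁ ≡ -y₂, so the sum is the point at infinity.
5P = the point at infinity, so the order is 5.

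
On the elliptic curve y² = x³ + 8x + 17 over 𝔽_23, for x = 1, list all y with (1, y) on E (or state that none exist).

x³ + 8x + 17 = 26 ≡ 3 (mod 23).
Square roots of 3 mod 23: 7 and 16 (since 7² = 49 ≡ 3).

7, 16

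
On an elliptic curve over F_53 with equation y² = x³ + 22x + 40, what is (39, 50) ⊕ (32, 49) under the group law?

(39, 50) + (32, 49). λ = (49 - 50)/(32 - 39) ≡ 52/46 mod 53. 46⁻¹ ≡ 15 (mod 53), so λ ≡ 38.
  x = λ² - 39 - 32 = 1444 - 71 ≡ 48; y = λ·(39 - 48) - 50 ≡ 32. → (48, 32)

(48, 32)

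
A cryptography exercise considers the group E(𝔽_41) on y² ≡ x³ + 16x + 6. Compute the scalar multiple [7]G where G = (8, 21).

Double-and-add on 7 = (111)₂. Start with G = (8, 21) for the leading 1-bit.
double: tangent at (8, 21): λ = (3·8² + 16)/(2·21) ≡ 3/1. 1⁻¹ ≡ 1 (mod 41), so λ ≡ 3·1 ≡ 3.
  x = λ² - 8 - 8 = 9 - 16 ≡ 34; y = λ·(8 - 34) - 21 ≡ 24. → (34, 24)
add G: (34, 24) + (8, 21). λ = (21 - 24)/(8 - 34) ≡ 38/15 mod 41. 15⁻¹ ≡ 11 (mod 41), so λ ≡ 8.
  x = λ² - 34 - 8 = 64 - 42 ≡ 22; y = λ·(34 - 22) - 24 ≡ 31. → (22, 31)
double: tangent at (22, 31): λ = (3·22² + 16)/(2·31) ≡ 33/21. 21⁻¹ ≡ 2 (mod 41), so λ ≡ 33·2 ≡ 25.
  x = λ² - 22 - 22 = 625 - 44 ≡ 7; y = λ·(22 - 7) - 31 ≡ 16. → (7, 16)
add G: (7, 16) + (8, 21). λ = (21 - 16)/(8 - 7) ≡ 5/1 mod 41. 1⁻¹ ≡ 1 (mod 41) since 1·1 = 1 ≡ 1, so λ ≡ 5.
  x = λ² - 7 - 8 = 25 - 15 ≡ 10; y = λ·(7 - 10) - 16 ≡ 10. → (10, 10)

(10, 10)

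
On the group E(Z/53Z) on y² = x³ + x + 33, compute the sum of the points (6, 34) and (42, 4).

(6, 34) + (42, 4). λ = (4 - 34)/(42 - 6) ≡ 23/36 mod 53. 36⁻¹ ≡ 28 (mod 53), so λ ≡ 8.
  x = λ² - 6 - 42 = 64 - 48 ≡ 16; y = λ·(6 - 16) - 34 ≡ 45. → (16, 45)

(16, 45)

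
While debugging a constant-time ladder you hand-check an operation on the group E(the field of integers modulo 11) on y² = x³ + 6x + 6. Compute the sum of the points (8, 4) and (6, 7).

(2, 9)

(8, 4) + (6, 7). λ = (7 - 4)/(6 - 8) ≡ 3/9 mod 11. 9⁻¹ ≡ 5 (mod 11) since 9·5 = 45 ≡ 1, so λ ≡ 4.
  x = λ² - 8 - 6 = 16 - 14 ≡ 2; y = λ·(8 - 2) - 4 ≡ 9. → (2, 9)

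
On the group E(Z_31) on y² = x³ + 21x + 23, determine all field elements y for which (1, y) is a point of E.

x³ + 21x + 23 = 45 ≡ 14 (mod 31).
Square roots of 14 mod 31: 13 and 18 (since 13² = 169 ≡ 14).

13, 18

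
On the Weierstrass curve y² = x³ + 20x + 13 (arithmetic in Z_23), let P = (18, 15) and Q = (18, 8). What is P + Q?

O

The two points share x = 18 and their y-coordinates satisfy 15 + 8 ≡ 0 (mod 23), so they are inverses. Their sum is O.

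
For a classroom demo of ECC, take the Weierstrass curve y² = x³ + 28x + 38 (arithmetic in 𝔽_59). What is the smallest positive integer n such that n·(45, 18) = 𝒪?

8

2P: tangent at (45, 18): λ = (3·45² + 28)/(2·18) ≡ 26/36. 36⁻¹ ≡ 41 (mod 59) since 36·41 = 1476 ≡ 1, so λ ≡ 26·41 ≡ 4.
  x = λ² - 45 - 45 = 16 - 90 ≡ 44; y = λ·(45 - 44) - 18 ≡ 45. → (44, 45)
3P: (44, 45) + (45, 18). λ = (18 - 45)/(45 - 44) ≡ 32/1 mod 59. 1⁻¹ ≡ 1 (mod 59), so λ ≡ 32.
  x = λ² - 44 - 45 = 1024 - 89 ≡ 50; y = λ·(44 - 50) - 45 ≡ 58. → (50, 58)
4P: (50, 58) + (45, 18). λ = (18 - 58)/(45 - 50) ≡ 19/54 mod 59. 54⁻¹ ≡ 47 (mod 59) since 54·47 = 2538 ≡ 1, so λ ≡ 8.
  x = λ² - 50 - 45 = 64 - 95 ≡ 28; y = λ·(50 - 28) - 58 ≡ 0. → (28, 0)
5P: (28, 0) + (45, 18). λ = (18 - 0)/(45 - 28) ≡ 18/17 mod 59. 17⁻¹ ≡ 7 (mod 59) since 17·7 = 119 ≡ 1, so λ ≡ 8.
  x = λ² - 28 - 45 = 64 - 73 ≡ 50; y = λ·(28 - 50) - 0 ≡ 1. → (50, 1)
6P: (50, 1) + (45, 18). λ = (18 - 1)/(45 - 50) ≡ 17/54 mod 59. 54⁻¹ ≡ 47 (mod 59), so λ ≡ 32.
  x = λ² - 50 - 45 = 1024 - 95 ≡ 44; y = λ·(50 - 44) - 1 ≡ 14. → (44, 14)
7P: (44, 14) + (45, 18). λ = (18 - 14)/(45 - 44) ≡ 4/1 mod 59. 1⁻¹ ≡ 1 (mod 59), so λ ≡ 4.
  x = λ² - 44 - 45 = 16 - 89 ≡ 45; y = λ·(44 - 45) - 14 ≡ 41. → (45, 41)
8P: (45, 41) + (45, 18): same x and y₁ ≡ -y₂, so the sum is 𝒪.
8P = 𝒪, so the order is 8.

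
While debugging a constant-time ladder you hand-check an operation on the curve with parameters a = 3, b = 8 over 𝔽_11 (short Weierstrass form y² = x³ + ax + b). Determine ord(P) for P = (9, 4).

2P: tangent at (9, 4): λ = (3·9² + 3)/(2·4) ≡ 4/8. 8⁻¹ ≡ 7 (mod 11) since 8·7 = 56 ≡ 1, so λ ≡ 4·7 ≡ 6.
  x = λ² - 9 - 9 = 36 - 18 ≡ 7; y = λ·(9 - 7) - 4 ≡ 8. → (7, 8)
3P: (7, 8) + (9, 4). λ = (4 - 8)/(9 - 7) ≡ 7/2 mod 11. 2⁻¹ ≡ 6 (mod 11), so λ ≡ 9.
  x = λ² - 7 - 9 = 81 - 16 ≡ 10; y = λ·(7 - 10) - 8 ≡ 9. → (10, 9)
4P: (10, 9) + (9, 4). λ = (4 - 9)/(9 - 10) ≡ 6/10 mod 11. 10⁻¹ ≡ 10 (mod 11) since 10·10 = 100 ≡ 1, so λ ≡ 5.
  x = λ² - 10 - 9 = 25 - 19 ≡ 6; y = λ·(10 - 6) - 9 ≡ 0. → (6, 0)
5P: (6, 0) + (9, 4). λ = (4 - 0)/(9 - 6) ≡ 4/3 mod 11. 3⁻¹ ≡ 4 (mod 11), so λ ≡ 5.
  x = λ² - 6 - 9 = 25 - 15 ≡ 10; y = λ·(6 - 10) - 0 ≡ 2. → (10, 2)
6P: (10, 2) + (9, 4). λ = (4 - 2)/(9 - 10) ≡ 2/10 mod 11. 10⁻¹ ≡ 10 (mod 11), so λ ≡ 9.
  x = λ² - 10 - 9 = 81 - 19 ≡ 7; y = λ·(10 - 7) - 2 ≡ 3. → (7, 3)
7P: (7, 3) + (9, 4). λ = (4 - 3)/(9 - 7) ≡ 1/2 mod 11. 2⁻¹ ≡ 6 (mod 11), so λ ≡ 6.
  x = λ² - 7 - 9 = 36 - 16 ≡ 9; y = λ·(7 - 9) - 3 ≡ 7. → (9, 7)
8P: (9, 7) + (9, 4): same x and y₁ ≡ -y₂, so the sum is O.
8P = O, so the order is 8.

8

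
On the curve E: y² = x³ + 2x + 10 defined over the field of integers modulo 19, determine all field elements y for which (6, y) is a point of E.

none

x³ + 2x + 10 = 238 ≡ 10 (mod 19).
10 is a non-residue mod 19; no y exists.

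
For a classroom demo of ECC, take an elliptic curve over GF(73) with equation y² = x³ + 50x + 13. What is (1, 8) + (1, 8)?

tangent at (1, 8): λ = (3·1² + 50)/(2·8) ≡ 53/16. 16⁻¹ ≡ 32 (mod 73), so λ ≡ 53·32 ≡ 17.
  x = λ² - 1 - 1 = 289 - 2 ≡ 68; y = λ·(1 - 68) - 8 ≡ 21. → (68, 21)

(68, 21)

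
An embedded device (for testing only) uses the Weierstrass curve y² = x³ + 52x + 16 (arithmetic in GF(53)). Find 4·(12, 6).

(8, 19)

Write Q = (12, 6).
Repeated addition: build up to 4Q.
2Q: tangent at (12, 6): λ = (3·12² + 52)/(2·6) ≡ 7/12. 12⁻¹ ≡ 31 (mod 53), so λ ≡ 7·31 ≡ 5.
  x = λ² - 12 - 12 = 25 - 24 ≡ 1; y = λ·(12 - 1) - 6 ≡ 49. → (1, 49)
3Q: (1, 49) + (12, 6). λ = (6 - 49)/(12 - 1) ≡ 10/11 mod 53. 11⁻¹ ≡ 29 (mod 53), so λ ≡ 25.
  x = λ² - 1 - 12 = 625 - 13 ≡ 29; y = λ·(1 - 29) - 49 ≡ 46. → (29, 46)
4Q: (29, 46) + (12, 6). λ = (6 - 46)/(12 - 29) ≡ 13/36 mod 53. 36⁻¹ ≡ 28 (mod 53), so λ ≡ 46.
  x = λ² - 29 - 12 = 2116 - 41 ≡ 8; y = λ·(29 - 8) - 46 ≡ 19. → (8, 19)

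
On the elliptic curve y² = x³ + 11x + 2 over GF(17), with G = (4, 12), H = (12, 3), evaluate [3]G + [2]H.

(11, 3)

First 3G:
Repeated addition: build up to 3G.
2G: tangent at (4, 12): λ = (3·4² + 11)/(2·12) ≡ 8/7. 7⁻¹ ≡ 5 (mod 17), so λ ≡ 8·5 ≡ 6.
  x = λ² - 4 - 4 = 36 - 8 ≡ 11; y = λ·(4 - 11) - 12 ≡ 14. → (11, 14)
3G: (11, 14) + (4, 12). λ = (12 - 14)/(4 - 11) ≡ 15/10 mod 17. 10⁻¹ ≡ 12 (mod 17) since 10·12 = 120 ≡ 1, so λ ≡ 10.
  x = λ² - 11 - 4 = 100 - 15 ≡ 0; y = λ·(11 - 0) - 14 ≡ 11. → (0, 11)
3G = (0, 11).
Next 2H:
Repeated addition: build up to 2H.
2H: tangent at (12, 3): λ = (3·12² + 11)/(2·3) ≡ 1/6. 6⁻¹ ≡ 3 (mod 17), so λ ≡ 1·3 ≡ 3.
  x = λ² - 12 - 12 = 9 - 24 ≡ 2; y = λ·(12 - 2) - 3 ≡ 10. → (2, 10)
2H = (2, 10).
Finally 3G + 2H:
(0, 11) + (2, 10). λ = (10 - 11)/(2 - 0) ≡ 16/2 mod 17. 2⁻¹ ≡ 9 (mod 17), so λ ≡ 8.
  x = λ² - 0 - 2 = 64 - 2 ≡ 11; y = λ·(0 - 11) - 11 ≡ 3. → (11, 3)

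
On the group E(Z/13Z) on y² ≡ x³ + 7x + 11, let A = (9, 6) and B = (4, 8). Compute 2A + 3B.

First 2A:
Repeated addition: build up to 2A.
2A: tangent at (9, 6): λ = (3·9² + 7)/(2·6) ≡ 3/12. 12⁻¹ ≡ 12 (mod 13) since 12·12 = 144 ≡ 1, so λ ≡ 3·12 ≡ 10.
  x = λ² - 9 - 9 = 100 - 18 ≡ 4; y = λ·(9 - 4) - 6 ≡ 5. → (4, 5)
2A = (4, 5).
Next 3B:
Repeated addition: build up to 3B.
2B: tangent at (4, 8): λ = (3·4² + 7)/(2·8) ≡ 3/3. 3⁻¹ ≡ 9 (mod 13) since 3·9 = 27 ≡ 1, so λ ≡ 3·9 ≡ 1.
  x = λ² - 4 - 4 = 1 - 8 ≡ 6; y = λ·(4 - 6) - 8 ≡ 3. → (6, 3)
3B: (6, 3) + (4, 8). λ = (8 - 3)/(4 - 6) ≡ 5/11 mod 13. 11⁻¹ ≡ 6 (mod 13) since 11·6 = 66 ≡ 1, so λ ≡ 4.
  x = λ² - 6 - 4 = 16 - 10 ≡ 6; y = λ·(6 - 6) - 3 ≡ 10. → (6, 10)
3B = (6, 10).
Finally 2A + 3B:
(4, 5) + (6, 10). λ = (10 - 5)/(6 - 4) ≡ 5/2 mod 13. 2⁻¹ ≡ 7 (mod 13), so λ ≡ 9.
  x = λ² - 4 - 6 = 81 - 10 ≡ 6; y = λ·(4 - 6) - 5 ≡ 3. → (6, 3)

(6, 3)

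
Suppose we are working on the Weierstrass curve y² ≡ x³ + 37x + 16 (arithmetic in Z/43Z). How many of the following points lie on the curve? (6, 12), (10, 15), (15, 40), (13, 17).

(6, 12): 12² ≡ 15, rhs ≡ 24 → off.
(10, 15): 15² ≡ 10, rhs ≡ 10 → on.
(15, 40): 40² ≡ 9, rhs ≡ 33 → off.
(13, 17): 17² ≡ 31, rhs ≡ 28 → off.

1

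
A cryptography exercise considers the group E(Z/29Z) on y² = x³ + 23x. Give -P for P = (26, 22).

-(26, 22) = (26, -22 mod 29) = (26, 7).

(26, 7)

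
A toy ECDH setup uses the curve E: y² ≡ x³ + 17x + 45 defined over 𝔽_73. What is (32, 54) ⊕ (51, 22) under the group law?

(32, 54) + (51, 22). λ = (22 - 54)/(51 - 32) ≡ 41/19 mod 73. 19⁻¹ ≡ 50 (mod 73), so λ ≡ 6.
  x = λ² - 32 - 51 = 36 - 83 ≡ 26; y = λ·(32 - 26) - 54 ≡ 55. → (26, 55)

(26, 55)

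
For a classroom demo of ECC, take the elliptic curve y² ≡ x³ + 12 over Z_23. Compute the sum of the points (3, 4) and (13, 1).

(11, 3)

(3, 4) + (13, 1). λ = (1 - 4)/(13 - 3) ≡ 20/10 mod 23. 10⁻¹ ≡ 7 (mod 23) since 10·7 = 70 ≡ 1, so λ ≡ 2.
  x = λ² - 3 - 13 = 4 - 16 ≡ 11; y = λ·(3 - 11) - 4 ≡ 3. → (11, 3)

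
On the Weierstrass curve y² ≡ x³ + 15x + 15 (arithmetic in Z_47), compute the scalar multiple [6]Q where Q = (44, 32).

Repeated addition: build up to 6Q.
2Q: tangent at (44, 32): λ = (3·44² + 15)/(2·32) ≡ 42/17. 17⁻¹ ≡ 36 (mod 47), so λ ≡ 42·36 ≡ 8.
  x = λ² - 44 - 44 = 64 - 88 ≡ 23; y = λ·(44 - 23) - 32 ≡ 42. → (23, 42)
3Q: (23, 42) + (44, 32). λ = (32 - 42)/(44 - 23) ≡ 37/21 mod 47. 21⁻¹ ≡ 9 (mod 47), so λ ≡ 4.
  x = λ² - 23 - 44 = 16 - 67 ≡ 43; y = λ·(23 - 43) - 42 ≡ 19. → (43, 19)
4Q: (43, 19) + (44, 32). λ = (32 - 19)/(44 - 43) ≡ 13/1 mod 47. 1⁻¹ ≡ 1 (mod 47), so λ ≡ 13.
  x = λ² - 43 - 44 = 169 - 87 ≡ 35; y = λ·(43 - 35) - 19 ≡ 38. → (35, 38)
5Q: (35, 38) + (44, 32). λ = (32 - 38)/(44 - 35) ≡ 41/9 mod 47. 9⁻¹ ≡ 21 (mod 47), so λ ≡ 15.
  x = λ² - 35 - 44 = 225 - 79 ≡ 5; y = λ·(35 - 5) - 38 ≡ 36. → (5, 36)
6Q: (5, 36) + (44, 32). λ = (32 - 36)/(44 - 5) ≡ 43/39 mod 47. 39⁻¹ ≡ 41 (mod 47), so λ ≡ 24.
  x = λ² - 5 - 44 = 576 - 49 ≡ 10; y = λ·(5 - 10) - 36 ≡ 32. → (10, 32)

(10, 32)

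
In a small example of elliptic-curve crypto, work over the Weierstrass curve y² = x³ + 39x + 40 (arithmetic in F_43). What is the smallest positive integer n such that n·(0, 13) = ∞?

2P: tangent at (0, 13): λ = (3·0² + 39)/(2·13) ≡ 39/26. 26⁻¹ ≡ 5 (mod 43) since 26·5 = 130 ≡ 1, so λ ≡ 39·5 ≡ 23.
  x = λ² - 0 - 0 = 529 - 0 ≡ 13; y = λ·(0 - 13) - 13 ≡ 32. → (13, 32)
3P: (13, 32) + (0, 13). λ = (13 - 32)/(0 - 13) ≡ 24/30 mod 43. 30⁻¹ ≡ 33 (mod 43) since 30·33 = 990 ≡ 1, so λ ≡ 18.
  x = λ² - 13 - 0 = 324 - 13 ≡ 10; y = λ·(13 - 10) - 32 ≡ 22. → (10, 22)
4P: (10, 22) + (0, 13). λ = (13 - 22)/(0 - 10) ≡ 34/33 mod 43. 33⁻¹ ≡ 30 (mod 43) since 33·30 = 990 ≡ 1, so λ ≡ 31.
  x = λ² - 10 - 0 = 961 - 10 ≡ 5; y = λ·(10 - 5) - 22 ≡ 4. → (5, 4)
5P: (5, 4) + (0, 13). λ = (13 - 4)/(0 - 5) ≡ 9/38 mod 43. 38⁻¹ ≡ 17 (mod 43) since 38·17 = 646 ≡ 1, so λ ≡ 24.
  x = λ² - 5 - 0 = 576 - 5 ≡ 12; y = λ·(5 - 12) - 4 ≡ 0. → (12, 0)
6P: (12, 0) + (0, 13). λ = (13 - 0)/(0 - 12) ≡ 13/31 mod 43. 31⁻¹ ≡ 25 (mod 43) since 31·25 = 775 ≡ 1, so λ ≡ 24.
  x = λ² - 12 - 0 = 576 - 12 ≡ 5; y = λ·(12 - 5) - 0 ≡ 39. → (5, 39)
7P: (5, 39) + (0, 13). λ = (13 - 39)/(0 - 5) ≡ 17/38 mod 43. 38⁻¹ ≡ 17 (mod 43) since 38·17 = 646 ≡ 1, so λ ≡ 31.
  x = λ² - 5 - 0 = 961 - 5 ≡ 10; y = λ·(5 - 10) - 39 ≡ 21. → (10, 21)
8P: (10, 21) + (0, 13). λ = (13 - 21)/(0 - 10) ≡ 35/33 mod 43. 33⁻¹ ≡ 30 (mod 43), so λ ≡ 18.
  x = λ² - 10 - 0 = 324 - 10 ≡ 13; y = λ·(10 - 13) - 21 ≡ 11. → (13, 11)
9P: (13, 11) + (0, 13). λ = (13 - 11)/(0 - 13) ≡ 2/30 mod 43. 30⁻¹ ≡ 33 (mod 43), so λ ≡ 23.
  x = λ² - 13 - 0 = 529 - 13 ≡ 0; y = λ·(13 - 0) - 11 ≡ 30. → (0, 30)
10P: (0, 30) + (0, 13): same x and y₁ ≡ -y₂, so the sum is ∞.
10P = ∞, so the order is 10.

10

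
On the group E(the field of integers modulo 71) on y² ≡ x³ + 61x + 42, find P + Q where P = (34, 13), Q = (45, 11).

(34, 13) + (45, 11). λ = (11 - 13)/(45 - 34) ≡ 69/11 mod 71. 11⁻¹ ≡ 13 (mod 71), so λ ≡ 45.
  x = λ² - 34 - 45 = 2025 - 79 ≡ 29; y = λ·(34 - 29) - 13 ≡ 70. → (29, 70)

(29, 70)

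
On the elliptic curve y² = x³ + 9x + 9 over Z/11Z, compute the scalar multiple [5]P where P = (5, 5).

(0, 8)

Double-and-add on 5 = (101)₂. Start with P = (5, 5) for the leading 1-bit.
double: tangent at (5, 5): λ = (3·5² + 9)/(2·5) ≡ 7/10. 10⁻¹ ≡ 10 (mod 11) since 10·10 = 100 ≡ 1, so λ ≡ 7·10 ≡ 4.
  x = λ² - 5 - 5 = 16 - 10 ≡ 6; y = λ·(5 - 6) - 5 ≡ 2. → (6, 2)
double: tangent at (6, 2): λ = (3·6² + 9)/(2·2) ≡ 7/4. 4⁻¹ ≡ 3 (mod 11), so λ ≡ 7·3 ≡ 10.
  x = λ² - 6 - 6 = 100 - 12 ≡ 0; y = λ·(6 - 0) - 2 ≡ 3. → (0, 3)
add P: (0, 3) + (5, 5). λ = (5 - 3)/(5 - 0) ≡ 2/5 mod 11. 5⁻¹ ≡ 9 (mod 11), so λ ≡ 7.
  x = λ² - 0 - 5 = 49 - 5 ≡ 0; y = λ·(0 - 0) - 3 ≡ 8. → (0, 8)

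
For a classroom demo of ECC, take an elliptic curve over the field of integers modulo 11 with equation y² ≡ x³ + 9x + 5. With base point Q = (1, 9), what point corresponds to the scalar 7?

(6, 0)

Repeated addition: build up to 7Q.
2Q: tangent at (1, 9): λ = (3·1² + 9)/(2·9) ≡ 1/7. 7⁻¹ ≡ 8 (mod 11), so λ ≡ 1·8 ≡ 8.
  x = λ² - 1 - 1 = 64 - 2 ≡ 7; y = λ·(1 - 7) - 9 ≡ 9. → (7, 9)
3Q: (7, 9) + (1, 9). λ = (9 - 9)/(1 - 7) ≡ 0/5 mod 11. 5⁻¹ ≡ 9 (mod 11), so λ ≡ 0.
  x = λ² - 7 - 1 = 0 - 8 ≡ 3; y = λ·(7 - 3) - 9 ≡ 2. → (3, 2)
4Q: (3, 2) + (1, 9). λ = (9 - 2)/(1 - 3) ≡ 7/9 mod 11. 9⁻¹ ≡ 5 (mod 11) since 9·5 = 45 ≡ 1, so λ ≡ 2.
  x = λ² - 3 - 1 = 4 - 4 ≡ 0; y = λ·(3 - 0) - 2 ≡ 4. → (0, 4)
5Q: (0, 4) + (1, 9). λ = (9 - 4)/(1 - 0) ≡ 5/1 mod 11. 1⁻¹ ≡ 1 (mod 11), so λ ≡ 5.
  x = λ² - 0 - 1 = 25 - 1 ≡ 2; y = λ·(0 - 2) - 4 ≡ 8. → (2, 8)
6Q: (2, 8) + (1, 9). λ = (9 - 8)/(1 - 2) ≡ 1/10 mod 11. 10⁻¹ ≡ 10 (mod 11) since 10·10 = 100 ≡ 1, so λ ≡ 10.
  x = λ² - 2 - 1 = 100 - 3 ≡ 9; y = λ·(2 - 9) - 8 ≡ 10. → (9, 10)
7Q: (9, 10) + (1, 9). λ = (9 - 10)/(1 - 9) ≡ 10/3 mod 11. 3⁻¹ ≡ 4 (mod 11), so λ ≡ 7.
  x = λ² - 9 - 1 = 49 - 10 ≡ 6; y = λ·(9 - 6) - 10 ≡ 0. → (6, 0)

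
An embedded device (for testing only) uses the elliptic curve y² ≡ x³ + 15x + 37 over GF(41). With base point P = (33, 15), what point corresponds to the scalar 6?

(40, 29)

Repeated addition: build up to 6P.
2P: tangent at (33, 15): λ = (3·33² + 15)/(2·15) ≡ 2/30. 30⁻¹ ≡ 26 (mod 41) since 30·26 = 780 ≡ 1, so λ ≡ 2·26 ≡ 11.
  x = λ² - 33 - 33 = 121 - 66 ≡ 14; y = λ·(33 - 14) - 15 ≡ 30. → (14, 30)
3P: (14, 30) + (33, 15). λ = (15 - 30)/(33 - 14) ≡ 26/19 mod 41. 19⁻¹ ≡ 13 (mod 41) since 19·13 = 247 ≡ 1, so λ ≡ 10.
  x = λ² - 14 - 33 = 100 - 47 ≡ 12; y = λ·(14 - 12) - 30 ≡ 31. → (12, 31)
4P: (12, 31) + (33, 15). λ = (15 - 31)/(33 - 12) ≡ 25/21 mod 41. 21⁻¹ ≡ 2 (mod 41) since 21·2 = 42 ≡ 1, so λ ≡ 9.
  x = λ² - 12 - 33 = 81 - 45 ≡ 36; y = λ·(12 - 36) - 31 ≡ 40. → (36, 40)
5P: (36, 40) + (33, 15). λ = (15 - 40)/(33 - 36) ≡ 16/38 mod 41. 38⁻¹ ≡ 27 (mod 41), so λ ≡ 22.
  x = λ² - 36 - 33 = 484 - 69 ≡ 5; y = λ·(36 - 5) - 40 ≡ 27. → (5, 27)
6P: (5, 27) + (33, 15). λ = (15 - 27)/(33 - 5) ≡ 29/28 mod 41. 28⁻¹ ≡ 22 (mod 41), so λ ≡ 23.
  x = λ² - 5 - 33 = 529 - 38 ≡ 40; y = λ·(5 - 40) - 27 ≡ 29. → (40, 29)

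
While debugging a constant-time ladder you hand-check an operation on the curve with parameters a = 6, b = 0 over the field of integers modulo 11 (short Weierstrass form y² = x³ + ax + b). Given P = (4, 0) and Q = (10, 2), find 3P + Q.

(2, 8)

First 3P:
Repeated addition: build up to 3P.
2P: (4, 0) + (4, 0): same x and y₁ ≡ -y₂, so the sum is O.
3P: O + (4, 0) = (4, 0) (identity).
3P = (4, 0).
Finally 3P + Q:
(4, 0) + (10, 2). λ = (2 - 0)/(10 - 4) ≡ 2/6 mod 11. 6⁻¹ ≡ 2 (mod 11), so λ ≡ 4.
  x = λ² - 4 - 10 = 16 - 14 ≡ 2; y = λ·(4 - 2) - 0 ≡ 8. → (2, 8)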